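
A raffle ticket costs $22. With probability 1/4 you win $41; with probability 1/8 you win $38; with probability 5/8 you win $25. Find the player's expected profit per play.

8.625

E[payout] = 41·1/4 + 38·1/8 + 25·5/8
 = 41/4 + 19/4 + 125/8
 = 245/8
Net = 245/8 - 22 = 69/8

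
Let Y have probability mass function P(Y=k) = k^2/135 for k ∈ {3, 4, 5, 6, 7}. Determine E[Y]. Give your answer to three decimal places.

5.741

E[Y] = Σ y·P(Y=y)
 = 3·1/15 + 4·16/135 + 5·5/27 + 6·4/15 + 7·49/135
 = 1/5 + 64/135 + 25/27 + 8/5 + 343/135
 = 155/27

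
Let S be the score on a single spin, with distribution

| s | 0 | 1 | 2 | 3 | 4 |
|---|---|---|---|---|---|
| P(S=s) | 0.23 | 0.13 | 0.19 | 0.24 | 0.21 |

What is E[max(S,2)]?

E[max(S,2)] = Σ max(s,2)·P(S=s)
 = 2·0.23 + 2·0.13 + 2·0.19 + 3·0.24 + 4·0.21
 = 0.46 + 0.26 + 0.38 + 0.72 + 0.84
 = 2.66

2.66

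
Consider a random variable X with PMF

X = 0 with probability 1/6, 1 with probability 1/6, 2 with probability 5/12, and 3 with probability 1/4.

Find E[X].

1.75

E[X] = Σ x·P(X=x)
 = 0·1/6 + 1·1/6 + 2·5/12 + 3·1/4
 = 0 + 1/6 + 5/6 + 3/4
 = 7/4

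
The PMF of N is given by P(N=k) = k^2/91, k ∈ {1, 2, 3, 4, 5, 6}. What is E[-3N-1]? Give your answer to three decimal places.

-15.538

E[-3N-1] = Σ (-3n-1)·P(N=n)
 = (-4)·1/91 + (-7)·4/91 + (-10)·9/91 + (-13)·16/91 + (-16)·25/91 + (-19)·36/91
 = (-4/91) + (-4/13) + (-90/91) + (-16/7) + (-400/91) + (-684/91)
 = -202/13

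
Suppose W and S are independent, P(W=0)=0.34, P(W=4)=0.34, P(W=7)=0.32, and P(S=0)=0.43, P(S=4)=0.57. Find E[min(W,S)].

1.5048

E[min(W,S)] = Σ_w Σ_s min(w,s) · P(W=w)P(S=s)
 = 0·0.1462 + 0·0.1938 + 0·0.1462 + 4·0.1938 + 0·0.1376 + 4·0.1824
 = 0 + 0 + 0 + 0.7752 + 0 + 0.7296
 = 1.5048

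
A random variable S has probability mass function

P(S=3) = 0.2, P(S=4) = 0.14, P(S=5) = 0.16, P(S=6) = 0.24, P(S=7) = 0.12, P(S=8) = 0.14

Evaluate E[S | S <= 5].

3.92

P(S <= 5) = 0.2 + 0.14 + 0.16 = 0.5.
E[S | S <= 5] = [3·0.2 + 4·0.14 + 5·0.16] / 0.5
 = 1.96 / 0.5
 = 98/25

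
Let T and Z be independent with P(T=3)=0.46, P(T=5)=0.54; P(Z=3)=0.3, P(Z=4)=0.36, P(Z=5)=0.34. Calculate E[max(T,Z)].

4.5584

E[max(T,Z)] = Σ_t Σ_z max(t,z) · P(T=t)P(Z=z)
 = 3·0.138 + 4·0.1656 + 5·0.1564 + 5·0.162 + 5·0.1944 + 5·0.1836
 = 0.414 + 0.6624 + 0.782 + 0.81 + 0.972 + 0.918
 = 4.5584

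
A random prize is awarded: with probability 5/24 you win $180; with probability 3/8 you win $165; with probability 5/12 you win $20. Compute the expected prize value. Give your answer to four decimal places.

E[payout] = 180·5/24 + 165·3/8 + 20·5/12
 = 75/2 + 495/8 + 25/3
 = 2585/24

107.7083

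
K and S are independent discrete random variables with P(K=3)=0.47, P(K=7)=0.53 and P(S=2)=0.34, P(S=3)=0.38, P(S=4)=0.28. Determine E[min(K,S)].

2.8084

E[min(K,S)] = Σ_k Σ_s min(k,s) · P(K=k)P(S=s)
 = 2·0.1598 + 3·0.1786 + 3·0.1316 + 2·0.1802 + 3·0.2014 + 4·0.1484
 = 0.3196 + 0.5358 + 0.3948 + 0.3604 + 0.6042 + 0.5936
 = 2.8084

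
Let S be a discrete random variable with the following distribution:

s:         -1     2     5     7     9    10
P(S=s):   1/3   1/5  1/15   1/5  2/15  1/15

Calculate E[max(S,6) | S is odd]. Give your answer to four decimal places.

6.8182

P(S is odd) = 1/3 + 1/15 + 1/5 + 2/15 = 11/15.
E[max(S,6) | S is odd] = [6·1/3 + 6·1/15 + 7·1/5 + 9·2/15] / (11/15)
 = 5 / (11/15)
 = 75/11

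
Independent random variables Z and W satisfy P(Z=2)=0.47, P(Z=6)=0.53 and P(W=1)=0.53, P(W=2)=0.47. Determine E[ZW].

6.0564

E[ZW] = Σ_z Σ_w zw · P(Z=z)P(W=w)
 = 2·0.2491 + 4·0.2209 + 6·0.2809 + 12·0.2491
 = 0.4982 + 0.8836 + 1.6854 + 2.9892
 = 6.0564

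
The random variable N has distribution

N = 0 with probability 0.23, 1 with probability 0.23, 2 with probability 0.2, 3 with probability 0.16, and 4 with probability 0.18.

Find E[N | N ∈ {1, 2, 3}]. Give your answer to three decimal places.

P(N ∈ {1, 2, 3}) = 0.23 + 0.2 + 0.16 = 0.59.
E[N | N ∈ {1, 2, 3}] = [1·0.23 + 2·0.2 + 3·0.16] / 0.59
 = 1.11 / 0.59
 = 111/59

1.881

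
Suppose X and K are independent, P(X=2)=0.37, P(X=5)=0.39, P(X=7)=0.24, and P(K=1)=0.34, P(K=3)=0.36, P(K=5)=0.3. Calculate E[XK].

E[XK] = Σ_x Σ_k xk · P(X=x)P(K=k)
 = 2·0.1258 + 6·0.1332 + 10·0.111 + 5·0.1326 + 15·0.1404 + 25·0.117 + 7·0.0816 + 21·0.0864 + 35·0.072
 = 0.2516 + 0.7992 + 1.11 + 0.663 + 2.106 + 2.925 + 0.5712 + 1.8144 + 2.52
 = 12.7604

12.7604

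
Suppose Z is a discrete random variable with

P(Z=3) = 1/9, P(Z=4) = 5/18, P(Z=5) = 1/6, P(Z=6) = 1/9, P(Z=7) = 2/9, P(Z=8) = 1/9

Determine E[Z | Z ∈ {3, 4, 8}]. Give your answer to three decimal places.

P(Z ∈ {3, 4, 8}) = 1/9 + 5/18 + 1/9 = 1/2.
E[Z | Z ∈ {3, 4, 8}] = [3·1/9 + 4·5/18 + 8·1/9] / (1/2)
 = 7/3 / (1/2)
 = 14/3

4.667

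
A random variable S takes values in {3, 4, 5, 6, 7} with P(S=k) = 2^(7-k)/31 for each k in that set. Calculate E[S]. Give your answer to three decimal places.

3.839

E[S] = Σ s·P(S=s)
 = 3·16/31 + 4·8/31 + 5·4/31 + 6·2/31 + 7·1/31
 = 48/31 + 32/31 + 20/31 + 12/31 + 7/31
 = 119/31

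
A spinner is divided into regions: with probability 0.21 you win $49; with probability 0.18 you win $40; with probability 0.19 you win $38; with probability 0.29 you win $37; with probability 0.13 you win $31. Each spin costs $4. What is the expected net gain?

35.47

E[payout] = 49·0.21 + 40·0.18 + 38·0.19 + 37·0.29 + 31·0.13
 = 10.29 + 7.2 + 7.22 + 10.73 + 4.03
 = 39.47
Net = 39.47 - 4 = 35.47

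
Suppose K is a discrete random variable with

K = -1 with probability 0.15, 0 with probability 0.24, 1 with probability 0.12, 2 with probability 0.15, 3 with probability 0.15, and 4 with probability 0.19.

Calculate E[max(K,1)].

2.02

E[max(K,1)] = Σ max(k,1)·P(K=k)
 = 1·0.15 + 1·0.24 + 1·0.12 + 2·0.15 + 3·0.15 + 4·0.19
 = 0.15 + 0.24 + 0.12 + 0.3 + 0.45 + 0.76
 = 2.02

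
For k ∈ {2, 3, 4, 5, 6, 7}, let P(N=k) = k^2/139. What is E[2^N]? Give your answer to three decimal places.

69.928

E[2^N] = Σ 2^n·P(N=n)
 = 4·4/139 + 8·9/139 + 16·16/139 + 32·25/139 + 64·36/139 + 128·49/139
 = 16/139 + 72/139 + 256/139 + 800/139 + 2304/139 + 6272/139
 = 9720/139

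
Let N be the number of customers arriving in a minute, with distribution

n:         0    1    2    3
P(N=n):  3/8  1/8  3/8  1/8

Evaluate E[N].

E[N] = Σ n·P(N=n)
 = 0·3/8 + 1·1/8 + 2·3/8 + 3·1/8
 = 0 + 1/8 + 3/4 + 3/8
 = 5/4

1.25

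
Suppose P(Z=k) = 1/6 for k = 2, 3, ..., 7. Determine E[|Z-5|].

1.5

E[|Z-5|] = Σ |z-5|·P(Z=z)
 = 3·1/6 + 2·1/6 + 1·1/6 + 0·1/6 + 1·1/6 + 2·1/6
 = 1/2 + 1/3 + 1/6 + 0 + 1/6 + 1/3
 = 3/2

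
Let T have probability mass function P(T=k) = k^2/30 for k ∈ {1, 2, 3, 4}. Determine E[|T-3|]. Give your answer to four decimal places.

E[|T-3|] = Σ |t-3|·P(T=t)
 = 2·1/30 + 1·2/15 + 0·3/10 + 1·8/15
 = 1/15 + 2/15 + 0 + 8/15
 = 11/15

0.7333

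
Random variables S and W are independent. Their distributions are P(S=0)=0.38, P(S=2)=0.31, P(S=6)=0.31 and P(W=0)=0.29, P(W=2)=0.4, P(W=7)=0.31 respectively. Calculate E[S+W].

5.45

E[S+W] = Σ_s Σ_w (s+w) · P(S=s)P(W=w)
 = 0·0.1102 + 2·0.152 + 7·0.1178 + 2·0.0899 + 4·0.124 + 9·0.0961 + 6·0.0899 + 8·0.124 + 13·0.0961
 = 0 + 0.304 + 0.8246 + 0.1798 + 0.496 + 0.8649 + 0.5394 + 0.992 + 1.2493
 = 5.45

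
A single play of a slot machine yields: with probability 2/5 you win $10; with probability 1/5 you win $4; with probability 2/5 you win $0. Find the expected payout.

E[payout] = 10·2/5 + 4·1/5 + 0·2/5
 = 4 + 4/5 + 0
 = 24/5

4.8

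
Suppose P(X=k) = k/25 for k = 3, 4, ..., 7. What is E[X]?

E[X] = Σ x·P(X=x)
 = 3·3/25 + 4·4/25 + 5·1/5 + 6·6/25 + 7·7/25
 = 9/25 + 16/25 + 1 + 36/25 + 49/25
 = 27/5

5.4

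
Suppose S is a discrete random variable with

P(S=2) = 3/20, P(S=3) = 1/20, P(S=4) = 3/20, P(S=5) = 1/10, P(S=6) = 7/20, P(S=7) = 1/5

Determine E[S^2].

E[S^2] = Σ s^2·P(S=s)
 = 4·3/20 + 9·1/20 + 16·3/20 + 25·1/10 + 36·7/20 + 49·1/5
 = 3/5 + 9/20 + 12/5 + 5/2 + 63/5 + 49/5
 = 567/20

28.35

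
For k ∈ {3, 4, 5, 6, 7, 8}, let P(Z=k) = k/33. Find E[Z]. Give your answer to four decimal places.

E[Z] = Σ z·P(Z=z)
 = 3·1/11 + 4·4/33 + 5·5/33 + 6·2/11 + 7·7/33 + 8·8/33
 = 3/11 + 16/33 + 25/33 + 12/11 + 49/33 + 64/33
 = 199/33

6.0303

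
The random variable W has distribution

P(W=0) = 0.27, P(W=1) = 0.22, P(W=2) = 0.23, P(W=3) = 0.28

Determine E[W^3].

9.62

E[W^3] = Σ w^3·P(W=w)
 = 0·0.27 + 1·0.22 + 8·0.23 + 27·0.28
 = 0 + 0.22 + 1.84 + 7.56
 = 9.62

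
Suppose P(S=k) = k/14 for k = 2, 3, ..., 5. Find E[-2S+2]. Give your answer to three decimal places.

-5.714

E[-2S+2] = Σ (-2s+2)·P(S=s)
 = (-2)·1/7 + (-4)·3/14 + (-6)·2/7 + (-8)·5/14
 = (-2/7) + (-6/7) + (-12/7) + (-20/7)
 = -40/7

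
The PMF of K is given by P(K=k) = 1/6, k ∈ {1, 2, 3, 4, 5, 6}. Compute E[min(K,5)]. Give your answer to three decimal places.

E[min(K,5)] = Σ min(k,5)·P(K=k)
 = 1·1/6 + 2·1/6 + 3·1/6 + 4·1/6 + 5·1/6 + 5·1/6
 = 1/6 + 1/3 + 1/2 + 2/3 + 5/6 + 5/6
 = 10/3

3.333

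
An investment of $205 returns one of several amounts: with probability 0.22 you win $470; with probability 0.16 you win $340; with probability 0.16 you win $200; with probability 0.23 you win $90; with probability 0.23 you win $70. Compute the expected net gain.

E[payout] = 470·0.22 + 340·0.16 + 200·0.16 + 90·0.23 + 70·0.23
 = 103.4 + 54.4 + 32 + 20.7 + 16.1
 = 226.6
Net = 226.6 - 205 = 21.6

21.6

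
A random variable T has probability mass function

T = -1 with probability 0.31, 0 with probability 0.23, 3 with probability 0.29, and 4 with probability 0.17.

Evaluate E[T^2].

5.64

E[T^2] = Σ t^2·P(T=t)
 = 1·0.31 + 0·0.23 + 9·0.29 + 16·0.17
 = 0.31 + 0 + 2.61 + 2.72
 = 5.64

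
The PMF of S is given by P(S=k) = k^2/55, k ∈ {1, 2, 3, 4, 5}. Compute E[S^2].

17.8

E[S^2] = Σ s^2·P(S=s)
 = 1·1/55 + 4·4/55 + 9·9/55 + 16·16/55 + 25·5/11
 = 1/55 + 16/55 + 81/55 + 256/55 + 125/11
 = 89/5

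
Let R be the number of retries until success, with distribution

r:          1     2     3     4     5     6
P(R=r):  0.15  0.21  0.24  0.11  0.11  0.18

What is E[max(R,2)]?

3.51

E[max(R,2)] = Σ max(r,2)·P(R=r)
 = 2·0.15 + 2·0.21 + 3·0.24 + 4·0.11 + 5·0.11 + 6·0.18
 = 0.3 + 0.42 + 0.72 + 0.44 + 0.55 + 1.08
 = 3.51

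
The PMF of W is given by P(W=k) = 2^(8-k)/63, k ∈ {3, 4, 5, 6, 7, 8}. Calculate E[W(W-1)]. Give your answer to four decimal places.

E[W(W-1)] = Σ w(w-1)·P(W=w)
 = 6·32/63 + 12·16/63 + 20·8/63 + 30·4/63 + 42·2/63 + 56·1/63
 = 64/21 + 64/21 + 160/63 + 40/21 + 4/3 + 8/9
 = 268/21

12.7619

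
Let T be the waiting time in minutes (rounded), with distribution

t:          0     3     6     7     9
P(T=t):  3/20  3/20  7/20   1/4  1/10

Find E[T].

5.2

E[T] = Σ t·P(T=t)
 = 0·3/20 + 3·3/20 + 6·7/20 + 7·1/4 + 9·1/10
 = 0 + 9/20 + 21/10 + 7/4 + 9/10
 = 26/5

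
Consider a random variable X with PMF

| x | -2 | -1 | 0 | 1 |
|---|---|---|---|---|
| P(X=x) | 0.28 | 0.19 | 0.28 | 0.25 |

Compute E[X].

-0.5

E[X] = Σ x·P(X=x)
 = (-2)·0.28 + (-1)·0.19 + 0·0.28 + 1·0.25
 = (-0.56) + (-0.19) + 0 + 0.25
 = -0.5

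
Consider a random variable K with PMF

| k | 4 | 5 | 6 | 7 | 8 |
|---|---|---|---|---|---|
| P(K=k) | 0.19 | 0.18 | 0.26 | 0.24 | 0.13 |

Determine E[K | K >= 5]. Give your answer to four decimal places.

6.3951

P(K >= 5) = 0.18 + 0.26 + 0.24 + 0.13 = 0.81.
E[K | K >= 5] = [5·0.18 + 6·0.26 + 7·0.24 + 8·0.13] / 0.81
 = 5.18 / 0.81
 = 518/81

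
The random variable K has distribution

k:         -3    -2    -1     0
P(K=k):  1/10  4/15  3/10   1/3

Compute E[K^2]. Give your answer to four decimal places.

E[K^2] = Σ k^2·P(K=k)
 = 9·1/10 + 4·4/15 + 1·3/10 + 0·1/3
 = 9/10 + 16/15 + 3/10 + 0
 = 34/15

2.2667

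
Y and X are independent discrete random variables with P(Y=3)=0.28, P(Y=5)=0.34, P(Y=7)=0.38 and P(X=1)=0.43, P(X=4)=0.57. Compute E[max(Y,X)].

E[max(Y,X)] = Σ_y Σ_x max(y,x) · P(Y=y)P(X=x)
 = 3·0.1204 + 4·0.1596 + 5·0.1462 + 5·0.1938 + 7·0.1634 + 7·0.2166
 = 0.3612 + 0.6384 + 0.731 + 0.969 + 1.1438 + 1.5162
 = 5.3596

5.3596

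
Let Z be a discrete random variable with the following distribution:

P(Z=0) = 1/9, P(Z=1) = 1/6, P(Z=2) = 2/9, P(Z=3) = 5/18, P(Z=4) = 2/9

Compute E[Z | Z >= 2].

P(Z >= 2) = 2/9 + 5/18 + 2/9 = 13/18.
E[Z | Z >= 2] = [2·2/9 + 3·5/18 + 4·2/9] / (13/18)
 = 13/6 / (13/18)
 = 3

3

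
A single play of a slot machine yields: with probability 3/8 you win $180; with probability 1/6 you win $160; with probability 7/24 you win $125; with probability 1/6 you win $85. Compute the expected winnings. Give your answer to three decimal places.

144.792

E[payout] = 180·3/8 + 160·1/6 + 125·7/24 + 85·1/6
 = 135/2 + 80/3 + 875/24 + 85/6
 = 3475/24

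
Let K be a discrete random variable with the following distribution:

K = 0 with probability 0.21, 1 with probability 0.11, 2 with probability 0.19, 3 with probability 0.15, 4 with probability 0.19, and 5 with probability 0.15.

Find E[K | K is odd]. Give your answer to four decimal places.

3.1951

P(K is odd) = 0.11 + 0.15 + 0.15 = 0.41.
E[K | K is odd] = [1·0.11 + 3·0.15 + 5·0.15] / 0.41
 = 1.31 / 0.41
 = 131/41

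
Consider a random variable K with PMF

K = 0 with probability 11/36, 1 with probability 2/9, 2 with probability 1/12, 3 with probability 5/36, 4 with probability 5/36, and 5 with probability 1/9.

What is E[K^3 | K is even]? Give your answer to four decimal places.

18.1053

P(K is even) = 11/36 + 1/12 + 5/36 = 19/36.
E[K^3 | K is even] = [0·11/36 + 8·1/12 + 64·5/36] / (19/36)
 = 86/9 / (19/36)
 = 344/19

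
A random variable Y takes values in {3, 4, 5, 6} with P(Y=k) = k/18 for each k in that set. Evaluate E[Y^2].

E[Y^2] = Σ y^2·P(Y=y)
 = 9·1/6 + 16·2/9 + 25·5/18 + 36·1/3
 = 3/2 + 32/9 + 125/18 + 12
 = 24

24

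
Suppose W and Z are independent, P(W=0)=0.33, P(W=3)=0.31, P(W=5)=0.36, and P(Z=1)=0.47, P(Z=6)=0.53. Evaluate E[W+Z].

E[W+Z] = Σ_w Σ_z (w+z) · P(W=w)P(Z=z)
 = 1·0.1551 + 6·0.1749 + 4·0.1457 + 9·0.1643 + 6·0.1692 + 11·0.1908
 = 0.1551 + 1.0494 + 0.5828 + 1.4787 + 1.0152 + 2.0988
 = 6.38

6.38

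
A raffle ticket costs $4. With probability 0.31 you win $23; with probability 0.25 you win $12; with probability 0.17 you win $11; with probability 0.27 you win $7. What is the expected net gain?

E[payout] = 23·0.31 + 12·0.25 + 11·0.17 + 7·0.27
 = 7.13 + 3 + 1.87 + 1.89
 = 13.89
Net = 13.89 - 4 = 9.89

9.89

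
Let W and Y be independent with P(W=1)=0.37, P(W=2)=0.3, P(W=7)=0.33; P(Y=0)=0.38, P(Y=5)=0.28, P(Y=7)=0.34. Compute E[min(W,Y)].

1.8488

E[min(W,Y)] = Σ_w Σ_y min(w,y) · P(W=w)P(Y=y)
 = 0·0.1406 + 1·0.1036 + 1·0.1258 + 0·0.114 + 2·0.084 + 2·0.102 + 0·0.1254 + 5·0.0924 + 7·0.1122
 = 0 + 0.1036 + 0.1258 + 0 + 0.168 + 0.204 + 0 + 0.462 + 0.7854
 = 1.8488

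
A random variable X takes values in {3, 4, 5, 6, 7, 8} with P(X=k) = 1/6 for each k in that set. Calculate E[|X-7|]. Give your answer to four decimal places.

E[|X-7|] = Σ |x-7|·P(X=x)
 = 4·1/6 + 3·1/6 + 2·1/6 + 1·1/6 + 0·1/6 + 1·1/6
 = 2/3 + 1/2 + 1/3 + 1/6 + 0 + 1/6
 = 11/6

1.8333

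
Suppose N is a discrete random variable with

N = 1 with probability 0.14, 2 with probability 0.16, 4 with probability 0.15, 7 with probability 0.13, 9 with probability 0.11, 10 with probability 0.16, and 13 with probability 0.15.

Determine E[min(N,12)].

E[min(N,12)] = Σ min(n,12)·P(N=n)
 = 1·0.14 + 2·0.16 + 4·0.15 + 7·0.13 + 9·0.11 + 10·0.16 + 12·0.15
 = 0.14 + 0.32 + 0.6 + 0.91 + 0.99 + 1.6 + 1.8
 = 6.36

6.36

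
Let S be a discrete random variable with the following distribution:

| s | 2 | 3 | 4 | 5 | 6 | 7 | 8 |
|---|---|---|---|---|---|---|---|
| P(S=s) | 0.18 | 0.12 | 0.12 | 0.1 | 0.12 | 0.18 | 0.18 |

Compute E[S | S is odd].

P(S is odd) = 0.12 + 0.1 + 0.18 = 0.4.
E[S | S is odd] = [3·0.12 + 5·0.1 + 7·0.18] / 0.4
 = 2.12 / 0.4
 = 53/10

5.3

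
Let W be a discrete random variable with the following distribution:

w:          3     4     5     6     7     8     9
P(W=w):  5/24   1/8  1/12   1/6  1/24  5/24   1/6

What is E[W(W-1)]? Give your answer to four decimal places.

E[W(W-1)] = Σ w(w-1)·P(W=w)
 = 6·5/24 + 12·1/8 + 20·1/12 + 30·1/6 + 42·1/24 + 56·5/24 + 72·1/6
 = 5/4 + 3/2 + 5/3 + 5 + 7/4 + 35/3 + 12
 = 209/6

34.8333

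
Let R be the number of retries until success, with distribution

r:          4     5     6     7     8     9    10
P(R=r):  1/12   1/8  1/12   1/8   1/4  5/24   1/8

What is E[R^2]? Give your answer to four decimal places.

58.9583

E[R^2] = Σ r^2·P(R=r)
 = 16·1/12 + 25·1/8 + 36·1/12 + 49·1/8 + 64·1/4 + 81·5/24 + 100·1/8
 = 4/3 + 25/8 + 3 + 49/8 + 16 + 135/8 + 25/2
 = 1415/24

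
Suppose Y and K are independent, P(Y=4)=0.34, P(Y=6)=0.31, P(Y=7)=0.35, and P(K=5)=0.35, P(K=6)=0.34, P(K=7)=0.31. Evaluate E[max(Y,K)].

6.4325

E[max(Y,K)] = Σ_y Σ_k max(y,k) · P(Y=y)P(K=k)
 = 5·0.119 + 6·0.1156 + 7·0.1054 + 6·0.1085 + 6·0.1054 + 7·0.0961 + 7·0.1225 + 7·0.119 + 7·0.1085
 = 0.595 + 0.6936 + 0.7378 + 0.651 + 0.6324 + 0.6727 + 0.8575 + 0.833 + 0.7595
 = 6.4325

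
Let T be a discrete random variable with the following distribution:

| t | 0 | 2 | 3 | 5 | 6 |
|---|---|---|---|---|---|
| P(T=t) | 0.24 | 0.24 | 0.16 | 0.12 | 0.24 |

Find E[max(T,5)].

E[max(T,5)] = Σ max(t,5)·P(T=t)
 = 5·0.24 + 5·0.24 + 5·0.16 + 5·0.12 + 6·0.24
 = 1.2 + 1.2 + 0.8 + 0.6 + 1.44
 = 5.24

5.24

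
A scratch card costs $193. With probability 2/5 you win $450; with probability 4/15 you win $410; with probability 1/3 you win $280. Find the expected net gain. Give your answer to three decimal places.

189.667

E[payout] = 450·2/5 + 410·4/15 + 280·1/3
 = 180 + 328/3 + 280/3
 = 1148/3
Net = 1148/3 - 193 = 569/3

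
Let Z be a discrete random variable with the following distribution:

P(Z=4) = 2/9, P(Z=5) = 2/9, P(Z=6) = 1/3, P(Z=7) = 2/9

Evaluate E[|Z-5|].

E[|Z-5|] = Σ |z-5|·P(Z=z)
 = 1·2/9 + 0·2/9 + 1·1/3 + 2·2/9
 = 2/9 + 0 + 1/3 + 4/9
 = 1

1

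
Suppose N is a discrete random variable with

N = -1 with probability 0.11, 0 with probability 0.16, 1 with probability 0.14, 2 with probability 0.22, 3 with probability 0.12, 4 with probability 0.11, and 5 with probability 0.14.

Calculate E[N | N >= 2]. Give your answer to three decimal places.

3.288

P(N >= 2) = 0.22 + 0.12 + 0.11 + 0.14 = 0.59.
E[N | N >= 2] = [2·0.22 + 3·0.12 + 4·0.11 + 5·0.14] / 0.59
 = 1.94 / 0.59
 = 194/59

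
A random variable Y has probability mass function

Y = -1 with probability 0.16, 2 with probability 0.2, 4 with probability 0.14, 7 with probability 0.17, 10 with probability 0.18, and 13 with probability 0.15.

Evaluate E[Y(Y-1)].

E[Y(Y-1)] = Σ y(y-1)·P(Y=y)
 = 2·0.16 + 2·0.2 + 12·0.14 + 42·0.17 + 90·0.18 + 156·0.15
 = 0.32 + 0.4 + 1.68 + 7.14 + 16.2 + 23.4
 = 49.14

49.14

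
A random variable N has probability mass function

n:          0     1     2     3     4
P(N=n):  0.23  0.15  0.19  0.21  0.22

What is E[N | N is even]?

P(N is even) = 0.23 + 0.19 + 0.22 = 0.64.
E[N | N is even] = [0·0.23 + 2·0.19 + 4·0.22] / 0.64
 = 1.26 / 0.64
 = 63/32

1.96875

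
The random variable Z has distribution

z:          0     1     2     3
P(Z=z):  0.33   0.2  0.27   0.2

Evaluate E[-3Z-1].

E[-3Z-1] = Σ (-3z-1)·P(Z=z)
 = (-1)·0.33 + (-4)·0.2 + (-7)·0.27 + (-10)·0.2
 = (-0.33) + (-0.8) + (-1.89) + (-2)
 = -5.02

-5.02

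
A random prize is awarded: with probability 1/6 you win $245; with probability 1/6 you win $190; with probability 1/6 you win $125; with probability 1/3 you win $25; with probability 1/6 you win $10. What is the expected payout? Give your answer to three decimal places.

E[payout] = 245·1/6 + 190·1/6 + 125·1/6 + 25·1/3 + 10·1/6
 = 245/6 + 95/3 + 125/6 + 25/3 + 5/3
 = 310/3

103.333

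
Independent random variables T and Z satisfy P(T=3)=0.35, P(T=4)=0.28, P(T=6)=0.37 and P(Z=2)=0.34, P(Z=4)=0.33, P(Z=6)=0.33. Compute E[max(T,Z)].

E[max(T,Z)] = Σ_t Σ_z max(t,z) · P(T=t)P(Z=z)
 = 3·0.119 + 4·0.1155 + 6·0.1155 + 4·0.0952 + 4·0.0924 + 6·0.0924 + 6·0.1258 + 6·0.1221 + 6·0.1221
 = 0.357 + 0.462 + 0.693 + 0.3808 + 0.3696 + 0.5544 + 0.7548 + 0.7326 + 0.7326
 = 5.0368

5.0368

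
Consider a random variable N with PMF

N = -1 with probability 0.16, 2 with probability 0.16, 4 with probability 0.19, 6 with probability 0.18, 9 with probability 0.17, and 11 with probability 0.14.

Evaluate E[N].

5.07

E[N] = Σ n·P(N=n)
 = (-1)·0.16 + 2·0.16 + 4·0.19 + 6·0.18 + 9·0.17 + 11·0.14
 = (-0.16) + 0.32 + 0.76 + 1.08 + 1.53 + 1.54
 = 5.07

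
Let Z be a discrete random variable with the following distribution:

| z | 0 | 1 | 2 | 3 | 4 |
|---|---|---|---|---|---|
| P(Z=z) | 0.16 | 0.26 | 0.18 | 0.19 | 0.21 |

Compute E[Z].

2.03

E[Z] = Σ z·P(Z=z)
 = 0·0.16 + 1·0.26 + 2·0.18 + 3·0.19 + 4·0.21
 = 0 + 0.26 + 0.36 + 0.57 + 0.84
 = 2.03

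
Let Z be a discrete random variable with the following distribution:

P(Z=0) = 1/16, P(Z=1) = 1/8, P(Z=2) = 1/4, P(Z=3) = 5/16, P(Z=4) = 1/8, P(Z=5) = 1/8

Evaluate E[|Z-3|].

1.0625

E[|Z-3|] = Σ |z-3|·P(Z=z)
 = 3·1/16 + 2·1/8 + 1·1/4 + 0·5/16 + 1·1/8 + 2·1/8
 = 3/16 + 1/4 + 1/4 + 0 + 1/8 + 1/4
 = 17/16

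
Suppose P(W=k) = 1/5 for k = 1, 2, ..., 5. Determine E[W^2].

E[W^2] = Σ w^2·P(W=w)
 = 1·1/5 + 4·1/5 + 9·1/5 + 16·1/5 + 25·1/5
 = 1/5 + 4/5 + 9/5 + 16/5 + 5
 = 11

11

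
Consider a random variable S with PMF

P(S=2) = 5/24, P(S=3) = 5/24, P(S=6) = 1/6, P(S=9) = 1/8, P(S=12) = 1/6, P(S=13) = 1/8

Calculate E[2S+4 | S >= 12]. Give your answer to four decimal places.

28.8571

P(S >= 12) = 1/6 + 1/8 = 7/24.
E[2S+4 | S >= 12] = [28·1/6 + 30·1/8] / (7/24)
 = 101/12 / (7/24)
 = 202/7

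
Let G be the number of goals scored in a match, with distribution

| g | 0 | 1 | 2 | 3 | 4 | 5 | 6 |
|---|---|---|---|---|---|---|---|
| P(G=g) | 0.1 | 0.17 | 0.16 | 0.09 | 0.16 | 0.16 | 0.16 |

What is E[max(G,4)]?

E[max(G,4)] = Σ max(g,4)·P(G=g)
 = 4·0.1 + 4·0.17 + 4·0.16 + 4·0.09 + 4·0.16 + 5·0.16 + 6·0.16
 = 0.4 + 0.68 + 0.64 + 0.36 + 0.64 + 0.8 + 0.96
 = 4.48

4.48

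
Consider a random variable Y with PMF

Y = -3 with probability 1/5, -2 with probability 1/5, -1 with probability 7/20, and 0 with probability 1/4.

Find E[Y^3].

-7.35

E[Y^3] = Σ y^3·P(Y=y)
 = (-27)·1/5 + (-8)·1/5 + (-1)·7/20 + 0·1/4
 = (-27/5) + (-8/5) + (-7/20) + 0
 = -147/20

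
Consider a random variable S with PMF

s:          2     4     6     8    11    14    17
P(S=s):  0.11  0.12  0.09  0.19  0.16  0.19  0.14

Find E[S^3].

1547.42

E[S^3] = Σ s^3·P(S=s)
 = 8·0.11 + 64·0.12 + 216·0.09 + 512·0.19 + 1331·0.16 + 2744·0.19 + 4913·0.14
 = 0.88 + 7.68 + 19.44 + 97.28 + 212.96 + 521.36 + 687.82
 = 1547.42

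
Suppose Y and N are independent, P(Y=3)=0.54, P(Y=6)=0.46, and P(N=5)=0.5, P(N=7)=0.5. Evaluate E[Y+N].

E[Y+N] = Σ_y Σ_n (y+n) · P(Y=y)P(N=n)
 = 8·0.27 + 10·0.27 + 11·0.23 + 13·0.23
 = 2.16 + 2.7 + 2.53 + 2.99
 = 10.38

10.38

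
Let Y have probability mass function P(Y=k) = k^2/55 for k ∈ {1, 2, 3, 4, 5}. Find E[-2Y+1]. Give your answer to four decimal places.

-7.1818

E[-2Y+1] = Σ (-2y+1)·P(Y=y)
 = (-1)·1/55 + (-3)·4/55 + (-5)·9/55 + (-7)·16/55 + (-9)·5/11
 = (-1/55) + (-12/55) + (-9/11) + (-112/55) + (-45/11)
 = -79/11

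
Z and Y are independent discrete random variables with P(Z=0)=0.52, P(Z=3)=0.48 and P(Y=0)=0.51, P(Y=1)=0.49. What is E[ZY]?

0.7056

E[ZY] = Σ_z Σ_y zy · P(Z=z)P(Y=y)
 = 0·0.2652 + 0·0.2548 + 0·0.2448 + 3·0.2352
 = 0 + 0 + 0 + 0.7056
 = 0.7056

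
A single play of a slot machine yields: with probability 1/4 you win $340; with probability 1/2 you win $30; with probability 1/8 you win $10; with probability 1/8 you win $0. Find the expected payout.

101.25

E[payout] = 340·1/4 + 30·1/2 + 10·1/8 + 0·1/8
 = 85 + 15 + 5/4 + 0
 = 405/4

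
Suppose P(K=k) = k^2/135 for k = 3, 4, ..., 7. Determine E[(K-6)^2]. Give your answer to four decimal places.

E[(K-6)^2] = Σ (k-6)^2·P(K=k)
 = 9·1/15 + 4·16/135 + 1·5/27 + 0·4/15 + 1·49/135
 = 3/5 + 64/135 + 5/27 + 0 + 49/135
 = 73/45

1.6222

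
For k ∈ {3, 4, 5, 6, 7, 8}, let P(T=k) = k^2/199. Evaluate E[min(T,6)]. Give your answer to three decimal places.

E[min(T,6)] = Σ min(t,6)·P(T=t)
 = 3·9/199 + 4·16/199 + 5·25/199 + 6·36/199 + 6·49/199 + 6·64/199
 = 27/199 + 64/199 + 125/199 + 216/199 + 294/199 + 384/199
 = 1110/199

5.578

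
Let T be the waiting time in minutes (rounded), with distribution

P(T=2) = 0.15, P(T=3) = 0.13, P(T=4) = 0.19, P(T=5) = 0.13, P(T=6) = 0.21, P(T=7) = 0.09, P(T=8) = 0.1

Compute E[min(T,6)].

4.5

E[min(T,6)] = Σ min(t,6)·P(T=t)
 = 2·0.15 + 3·0.13 + 4·0.19 + 5·0.13 + 6·0.21 + 6·0.09 + 6·0.1
 = 0.3 + 0.39 + 0.76 + 0.65 + 1.26 + 0.54 + 0.6
 = 4.5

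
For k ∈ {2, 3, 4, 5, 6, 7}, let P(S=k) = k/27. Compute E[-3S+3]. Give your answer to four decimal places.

-12.4444

E[-3S+3] = Σ (-3s+3)·P(S=s)
 = (-3)·2/27 + (-6)·1/9 + (-9)·4/27 + (-12)·5/27 + (-15)·2/9 + (-18)·7/27
 = (-2/9) + (-2/3) + (-4/3) + (-20/9) + (-10/3) + (-14/3)
 = -112/9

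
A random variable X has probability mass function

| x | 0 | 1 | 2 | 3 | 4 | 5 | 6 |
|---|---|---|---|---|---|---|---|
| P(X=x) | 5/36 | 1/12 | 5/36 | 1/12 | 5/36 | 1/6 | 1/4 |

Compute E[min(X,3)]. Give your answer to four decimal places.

2.2778

E[min(X,3)] = Σ min(x,3)·P(X=x)
 = 0·5/36 + 1·1/12 + 2·5/36 + 3·1/12 + 3·5/36 + 3·1/6 + 3·1/4
 = 0 + 1/12 + 5/18 + 1/4 + 5/12 + 1/2 + 3/4
 = 41/18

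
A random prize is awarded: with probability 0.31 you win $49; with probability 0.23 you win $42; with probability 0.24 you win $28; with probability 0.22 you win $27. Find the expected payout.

E[payout] = 49·0.31 + 42·0.23 + 28·0.24 + 27·0.22
 = 15.19 + 9.66 + 6.72 + 5.94
 = 37.51

37.51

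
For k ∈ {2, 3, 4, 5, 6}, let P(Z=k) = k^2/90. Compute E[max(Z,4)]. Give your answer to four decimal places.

E[max(Z,4)] = Σ max(z,4)·P(Z=z)
 = 4·2/45 + 4·1/10 + 4·8/45 + 5·5/18 + 6·2/5
 = 8/45 + 2/5 + 32/45 + 25/18 + 12/5
 = 457/90

5.0778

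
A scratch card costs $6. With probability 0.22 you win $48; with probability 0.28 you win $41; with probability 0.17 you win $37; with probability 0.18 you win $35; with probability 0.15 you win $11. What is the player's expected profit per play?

30.28

E[payout] = 48·0.22 + 41·0.28 + 37·0.17 + 35·0.18 + 11·0.15
 = 10.56 + 11.48 + 6.29 + 6.3 + 1.65
 = 36.28
Net = 36.28 - 6 = 30.28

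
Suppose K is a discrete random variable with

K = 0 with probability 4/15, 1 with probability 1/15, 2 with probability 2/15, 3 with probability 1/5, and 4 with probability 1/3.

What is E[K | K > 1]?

3.3

P(K > 1) = 2/15 + 1/5 + 1/3 = 2/3.
E[K | K > 1] = [2·2/15 + 3·1/5 + 4·1/3] / (2/3)
 = 11/5 / (2/3)
 = 33/10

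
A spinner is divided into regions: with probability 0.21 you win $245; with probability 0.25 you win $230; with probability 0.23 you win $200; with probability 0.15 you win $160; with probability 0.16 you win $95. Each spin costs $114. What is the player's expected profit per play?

80.15

E[payout] = 245·0.21 + 230·0.25 + 200·0.23 + 160·0.15 + 95·0.16
 = 51.45 + 57.5 + 46 + 24 + 15.2
 = 194.15
Net = 194.15 - 114 = 80.15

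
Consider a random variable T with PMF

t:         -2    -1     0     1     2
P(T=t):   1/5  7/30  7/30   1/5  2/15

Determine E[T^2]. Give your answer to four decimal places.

E[T^2] = Σ t^2·P(T=t)
 = 4·1/5 + 1·7/30 + 0·7/30 + 1·1/5 + 4·2/15
 = 4/5 + 7/30 + 0 + 1/5 + 8/15
 = 53/30

1.7667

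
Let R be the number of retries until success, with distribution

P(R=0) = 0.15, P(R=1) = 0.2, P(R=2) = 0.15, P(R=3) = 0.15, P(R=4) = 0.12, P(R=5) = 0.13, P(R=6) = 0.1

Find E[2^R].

E[2^R] = Σ 2^r·P(R=r)
 = 1·0.15 + 2·0.2 + 4·0.15 + 8·0.15 + 16·0.12 + 32·0.13 + 64·0.1
 = 0.15 + 0.4 + 0.6 + 1.2 + 1.92 + 4.16 + 6.4
 = 14.83

14.83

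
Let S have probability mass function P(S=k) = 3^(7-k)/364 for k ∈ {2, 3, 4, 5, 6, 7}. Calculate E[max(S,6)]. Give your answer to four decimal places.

6.0027

E[max(S,6)] = Σ max(s,6)·P(S=s)
 = 6·243/364 + 6·81/364 + 6·27/364 + 6·9/364 + 6·3/364 + 7·1/364
 = 729/182 + 243/182 + 81/182 + 27/182 + 9/182 + 1/52
 = 2185/364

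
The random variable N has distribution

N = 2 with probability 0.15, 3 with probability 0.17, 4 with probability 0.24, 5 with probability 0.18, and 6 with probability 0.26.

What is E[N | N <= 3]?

2.53125

P(N <= 3) = 0.15 + 0.17 = 0.32.
E[N | N <= 3] = [2·0.15 + 3·0.17] / 0.32
 = 0.81 / 0.32
 = 81/32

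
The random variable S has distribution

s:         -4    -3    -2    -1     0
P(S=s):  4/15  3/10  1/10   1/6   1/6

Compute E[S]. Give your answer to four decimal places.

E[S] = Σ s·P(S=s)
 = (-4)·4/15 + (-3)·3/10 + (-2)·1/10 + (-1)·1/6 + 0·1/6
 = (-16/15) + (-9/10) + (-1/5) + (-1/6) + 0
 = -7/3

-2.3333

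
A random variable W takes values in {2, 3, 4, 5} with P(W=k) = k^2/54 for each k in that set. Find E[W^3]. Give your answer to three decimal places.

81.926

E[W^3] = Σ w^3·P(W=w)
 = 8·2/27 + 27·1/6 + 64·8/27 + 125·25/54
 = 16/27 + 9/2 + 512/27 + 3125/54
 = 2212/27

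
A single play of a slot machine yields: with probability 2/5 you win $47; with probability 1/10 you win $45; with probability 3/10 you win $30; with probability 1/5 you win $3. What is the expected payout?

32.9

E[payout] = 47·2/5 + 45·1/10 + 30·3/10 + 3·1/5
 = 94/5 + 9/2 + 9 + 3/5
 = 329/10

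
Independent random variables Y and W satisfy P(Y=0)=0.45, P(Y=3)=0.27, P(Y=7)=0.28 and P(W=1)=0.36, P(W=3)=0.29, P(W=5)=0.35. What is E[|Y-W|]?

E[|Y-W|] = Σ_y Σ_w |y-w| · P(Y=y)P(W=w)
 = 1·0.162 + 3·0.1305 + 5·0.1575 + 2·0.0972 + 0·0.0783 + 2·0.0945 + 6·0.1008 + 4·0.0812 + 2·0.098
 = 0.162 + 0.3915 + 0.7875 + 0.1944 + 0 + 0.189 + 0.6048 + 0.3248 + 0.196
 = 2.85

2.85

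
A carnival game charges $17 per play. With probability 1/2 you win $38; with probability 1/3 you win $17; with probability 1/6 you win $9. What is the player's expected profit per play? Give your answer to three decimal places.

9.167

E[payout] = 38·1/2 + 17·1/3 + 9·1/6
 = 19 + 17/3 + 3/2
 = 157/6
Net = 157/6 - 17 = 55/6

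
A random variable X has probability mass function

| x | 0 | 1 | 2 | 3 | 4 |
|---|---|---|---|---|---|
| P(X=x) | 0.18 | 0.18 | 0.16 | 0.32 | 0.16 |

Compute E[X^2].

6.26

E[X^2] = Σ x^2·P(X=x)
 = 0·0.18 + 1·0.18 + 4·0.16 + 9·0.32 + 16·0.16
 = 0 + 0.18 + 0.64 + 2.88 + 2.56
 = 6.26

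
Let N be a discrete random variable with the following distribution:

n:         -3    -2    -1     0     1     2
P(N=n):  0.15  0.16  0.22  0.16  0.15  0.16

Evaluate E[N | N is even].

0

P(N is even) = 0.16 + 0.16 + 0.16 = 0.48.
E[N | N is even] = [(-2)·0.16 + 0·0.16 + 2·0.16] / 0.48
 = 0 / 0.48
 = 0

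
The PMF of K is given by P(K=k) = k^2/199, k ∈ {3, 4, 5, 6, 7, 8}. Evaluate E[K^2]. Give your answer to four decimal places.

E[K^2] = Σ k^2·P(K=k)
 = 9·9/199 + 16·16/199 + 25·25/199 + 36·36/199 + 49·49/199 + 64·64/199
 = 81/199 + 256/199 + 625/199 + 1296/199 + 2401/199 + 4096/199
 = 8755/199

43.9950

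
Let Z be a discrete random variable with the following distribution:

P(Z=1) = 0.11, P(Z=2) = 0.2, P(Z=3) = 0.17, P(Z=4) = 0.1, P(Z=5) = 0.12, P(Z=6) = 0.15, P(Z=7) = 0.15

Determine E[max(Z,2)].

4.08

E[max(Z,2)] = Σ max(z,2)·P(Z=z)
 = 2·0.11 + 2·0.2 + 3·0.17 + 4·0.1 + 5·0.12 + 6·0.15 + 7·0.15
 = 0.22 + 0.4 + 0.51 + 0.4 + 0.6 + 0.9 + 1.05
 = 4.08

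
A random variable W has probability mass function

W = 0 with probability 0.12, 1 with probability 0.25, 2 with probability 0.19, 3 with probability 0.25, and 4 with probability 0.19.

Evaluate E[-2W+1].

E[-2W+1] = Σ (-2w+1)·P(W=w)
 = 1·0.12 + (-1)·0.25 + (-3)·0.19 + (-5)·0.25 + (-7)·0.19
 = 0.12 + (-0.25) + (-0.57) + (-1.25) + (-1.33)
 = -3.28

-3.28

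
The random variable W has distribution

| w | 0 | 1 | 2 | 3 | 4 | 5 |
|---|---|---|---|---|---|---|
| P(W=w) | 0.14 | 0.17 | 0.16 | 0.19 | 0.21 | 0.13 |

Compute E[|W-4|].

1.71

E[|W-4|] = Σ |w-4|·P(W=w)
 = 4·0.14 + 3·0.17 + 2·0.16 + 1·0.19 + 0·0.21 + 1·0.13
 = 0.56 + 0.51 + 0.32 + 0.19 + 0 + 0.13
 = 1.71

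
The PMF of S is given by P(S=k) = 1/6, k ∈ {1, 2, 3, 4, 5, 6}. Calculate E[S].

E[S] = Σ s·P(S=s)
 = 1·1/6 + 2·1/6 + 3·1/6 + 4·1/6 + 5·1/6 + 6·1/6
 = 1/6 + 1/3 + 1/2 + 2/3 + 5/6 + 1
 = 7/2

3.5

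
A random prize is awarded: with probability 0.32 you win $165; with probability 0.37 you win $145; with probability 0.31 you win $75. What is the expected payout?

E[payout] = 165·0.32 + 145·0.37 + 75·0.31
 = 52.8 + 53.65 + 23.25
 = 129.7

129.7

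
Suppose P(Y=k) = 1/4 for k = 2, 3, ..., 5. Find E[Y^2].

13.5

E[Y^2] = Σ y^2·P(Y=y)
 = 4·1/4 + 9·1/4 + 16·1/4 + 25·1/4
 = 1 + 9/4 + 4 + 25/4
 = 27/2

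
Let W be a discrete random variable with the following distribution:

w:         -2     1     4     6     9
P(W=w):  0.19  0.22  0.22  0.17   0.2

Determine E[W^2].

26.82

E[W^2] = Σ w^2·P(W=w)
 = 4·0.19 + 1·0.22 + 16·0.22 + 36·0.17 + 81·0.2
 = 0.76 + 0.22 + 3.52 + 6.12 + 16.2
 = 26.82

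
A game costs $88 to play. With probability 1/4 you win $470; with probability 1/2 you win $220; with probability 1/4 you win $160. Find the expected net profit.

179.5

E[payout] = 470·1/4 + 220·1/2 + 160·1/4
 = 235/2 + 110 + 40
 = 535/2
Net = 535/2 - 88 = 359/2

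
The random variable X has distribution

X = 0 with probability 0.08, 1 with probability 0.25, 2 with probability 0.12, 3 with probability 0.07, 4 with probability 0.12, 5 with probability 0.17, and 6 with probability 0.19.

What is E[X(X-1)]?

E[X(X-1)] = Σ x(x-1)·P(X=x)
 = 0·0.08 + 0·0.25 + 2·0.12 + 6·0.07 + 12·0.12 + 20·0.17 + 30·0.19
 = 0 + 0 + 0.24 + 0.42 + 1.44 + 3.4 + 5.7
 = 11.2

11.2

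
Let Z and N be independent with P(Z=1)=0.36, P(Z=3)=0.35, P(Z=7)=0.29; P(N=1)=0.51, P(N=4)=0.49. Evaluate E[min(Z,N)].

1.7693

E[min(Z,N)] = Σ_z Σ_n min(z,n) · P(Z=z)P(N=n)
 = 1·0.1836 + 1·0.1764 + 1·0.1785 + 3·0.1715 + 1·0.1479 + 4·0.1421
 = 0.1836 + 0.1764 + 0.1785 + 0.5145 + 0.1479 + 0.5684
 = 1.7693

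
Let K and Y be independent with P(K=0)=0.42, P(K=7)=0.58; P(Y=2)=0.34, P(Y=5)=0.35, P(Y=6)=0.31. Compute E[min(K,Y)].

E[min(K,Y)] = Σ_k Σ_y min(k,y) · P(K=k)P(Y=y)
 = 0·0.1428 + 0·0.147 + 0·0.1302 + 2·0.1972 + 5·0.203 + 6·0.1798
 = 0 + 0 + 0 + 0.3944 + 1.015 + 1.0788
 = 2.4882

2.4882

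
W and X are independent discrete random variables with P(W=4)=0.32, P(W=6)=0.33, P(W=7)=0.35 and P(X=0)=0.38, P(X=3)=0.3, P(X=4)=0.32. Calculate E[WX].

E[WX] = Σ_w Σ_x wx · P(W=w)P(X=x)
 = 0·0.1216 + 12·0.096 + 16·0.1024 + 0·0.1254 + 18·0.099 + 24·0.1056 + 0·0.133 + 21·0.105 + 28·0.112
 = 0 + 1.152 + 1.6384 + 0 + 1.782 + 2.5344 + 0 + 2.205 + 3.136
 = 12.4478

12.4478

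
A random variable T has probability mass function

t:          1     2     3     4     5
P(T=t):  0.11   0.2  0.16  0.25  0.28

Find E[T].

E[T] = Σ t·P(T=t)
 = 1·0.11 + 2·0.2 + 3·0.16 + 4·0.25 + 5·0.28
 = 0.11 + 0.4 + 0.48 + 1 + 1.4
 = 3.39

3.39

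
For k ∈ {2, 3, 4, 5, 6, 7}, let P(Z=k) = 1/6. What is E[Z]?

E[Z] = Σ z·P(Z=z)
 = 2·1/6 + 3·1/6 + 4·1/6 + 5·1/6 + 6·1/6 + 7·1/6
 = 1/3 + 1/2 + 2/3 + 5/6 + 1 + 7/6
 = 9/2

4.5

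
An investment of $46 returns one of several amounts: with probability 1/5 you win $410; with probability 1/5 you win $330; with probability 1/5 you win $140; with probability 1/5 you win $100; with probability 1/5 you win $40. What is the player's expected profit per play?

E[payout] = 410·1/5 + 330·1/5 + 140·1/5 + 100·1/5 + 40·1/5
 = 82 + 66 + 28 + 20 + 8
 = 204
Net = 204 - 46 = 158

158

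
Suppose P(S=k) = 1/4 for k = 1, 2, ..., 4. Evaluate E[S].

2.5

E[S] = Σ s·P(S=s)
 = 1·1/4 + 2·1/4 + 3·1/4 + 4·1/4
 = 1/4 + 1/2 + 3/4 + 1
 = 5/2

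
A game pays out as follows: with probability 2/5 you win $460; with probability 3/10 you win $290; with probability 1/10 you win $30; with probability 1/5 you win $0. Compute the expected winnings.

E[payout] = 460·2/5 + 290·3/10 + 30·1/10 + 0·1/5
 = 184 + 87 + 3 + 0
 = 274

274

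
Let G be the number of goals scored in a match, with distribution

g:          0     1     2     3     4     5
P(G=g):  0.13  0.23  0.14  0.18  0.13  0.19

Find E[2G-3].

E[2G-3] = Σ (2g-3)·P(G=g)
 = (-3)·0.13 + (-1)·0.23 + 1·0.14 + 3·0.18 + 5·0.13 + 7·0.19
 = (-0.39) + (-0.23) + 0.14 + 0.54 + 0.65 + 1.33
 = 2.04

2.04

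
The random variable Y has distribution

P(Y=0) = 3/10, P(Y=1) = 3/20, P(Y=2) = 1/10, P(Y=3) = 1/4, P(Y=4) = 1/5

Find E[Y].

E[Y] = Σ y·P(Y=y)
 = 0·3/10 + 1·3/20 + 2·1/10 + 3·1/4 + 4·1/5
 = 0 + 3/20 + 1/5 + 3/4 + 4/5
 = 19/10

1.9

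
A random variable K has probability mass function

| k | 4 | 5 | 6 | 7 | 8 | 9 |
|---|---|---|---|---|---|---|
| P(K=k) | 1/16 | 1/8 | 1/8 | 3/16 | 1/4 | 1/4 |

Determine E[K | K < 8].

P(K < 8) = 1/16 + 1/8 + 1/8 + 3/16 = 1/2.
E[K | K < 8] = [4·1/16 + 5·1/8 + 6·1/8 + 7·3/16] / (1/2)
 = 47/16 / (1/2)
 = 47/8

5.875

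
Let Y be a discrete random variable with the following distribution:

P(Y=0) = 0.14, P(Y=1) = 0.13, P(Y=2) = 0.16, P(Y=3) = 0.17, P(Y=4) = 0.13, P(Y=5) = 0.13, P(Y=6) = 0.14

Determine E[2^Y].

E[2^Y] = Σ 2^y·P(Y=y)
 = 1·0.14 + 2·0.13 + 4·0.16 + 8·0.17 + 16·0.13 + 32·0.13 + 64·0.14
 = 0.14 + 0.26 + 0.64 + 1.36 + 2.08 + 4.16 + 8.96
 = 17.6

17.6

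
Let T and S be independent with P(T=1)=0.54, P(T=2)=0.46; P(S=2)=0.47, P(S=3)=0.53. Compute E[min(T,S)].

E[min(T,S)] = Σ_t Σ_s min(t,s) · P(T=t)P(S=s)
 = 1·0.2538 + 1·0.2862 + 2·0.2162 + 2·0.2438
 = 0.2538 + 0.2862 + 0.4324 + 0.4876
 = 1.46

1.46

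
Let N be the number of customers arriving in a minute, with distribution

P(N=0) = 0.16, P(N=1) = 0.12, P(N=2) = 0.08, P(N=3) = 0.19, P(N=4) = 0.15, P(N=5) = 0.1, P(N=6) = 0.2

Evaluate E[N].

E[N] = Σ n·P(N=n)
 = 0·0.16 + 1·0.12 + 2·0.08 + 3·0.19 + 4·0.15 + 5·0.1 + 6·0.2
 = 0 + 0.12 + 0.16 + 0.57 + 0.6 + 0.5 + 1.2
 = 3.15

3.15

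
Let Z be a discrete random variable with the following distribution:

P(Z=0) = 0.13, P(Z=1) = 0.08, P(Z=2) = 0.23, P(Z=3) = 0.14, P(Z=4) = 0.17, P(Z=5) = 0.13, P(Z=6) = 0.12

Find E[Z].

E[Z] = Σ z·P(Z=z)
 = 0·0.13 + 1·0.08 + 2·0.23 + 3·0.14 + 4·0.17 + 5·0.13 + 6·0.12
 = 0 + 0.08 + 0.46 + 0.42 + 0.68 + 0.65 + 0.72
 = 3.01

3.01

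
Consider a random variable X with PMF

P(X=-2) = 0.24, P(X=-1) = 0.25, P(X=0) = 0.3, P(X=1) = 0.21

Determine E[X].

-0.52

E[X] = Σ x·P(X=x)
 = (-2)·0.24 + (-1)·0.25 + 0·0.3 + 1·0.21
 = (-0.48) + (-0.25) + 0 + 0.21
 = -0.52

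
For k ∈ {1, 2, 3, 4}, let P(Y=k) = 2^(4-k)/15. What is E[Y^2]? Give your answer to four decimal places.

3.8667

E[Y^2] = Σ y^2·P(Y=y)
 = 1·8/15 + 4·4/15 + 9·2/15 + 16·1/15
 = 8/15 + 16/15 + 6/5 + 16/15
 = 58/15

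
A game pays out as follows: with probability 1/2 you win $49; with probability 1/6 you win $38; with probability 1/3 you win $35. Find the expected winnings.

42.5

E[payout] = 49·1/2 + 38·1/6 + 35·1/3
 = 49/2 + 19/3 + 35/3
 = 85/2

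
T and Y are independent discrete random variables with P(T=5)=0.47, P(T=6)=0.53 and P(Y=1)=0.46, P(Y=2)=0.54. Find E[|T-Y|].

E[|T-Y|] = Σ_t Σ_y |t-y| · P(T=t)P(Y=y)
 = 4·0.2162 + 3·0.2538 + 5·0.2438 + 4·0.2862
 = 0.8648 + 0.7614 + 1.219 + 1.1448
 = 3.99

3.99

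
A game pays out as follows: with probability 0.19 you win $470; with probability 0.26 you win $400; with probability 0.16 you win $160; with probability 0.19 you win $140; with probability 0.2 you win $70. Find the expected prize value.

259.5

E[payout] = 470·0.19 + 400·0.26 + 160·0.16 + 140·0.19 + 70·0.2
 = 89.3 + 104 + 25.6 + 26.6 + 14
 = 259.5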